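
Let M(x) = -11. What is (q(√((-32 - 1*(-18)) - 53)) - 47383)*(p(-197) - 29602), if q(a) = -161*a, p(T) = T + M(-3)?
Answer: 1412487230 + 4799410*I*√67 ≈ 1.4125e+9 + 3.9285e+7*I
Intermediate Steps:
p(T) = -11 + T (p(T) = T - 11 = -11 + T)
(q(√((-32 - 1*(-18)) - 53)) - 47383)*(p(-197) - 29602) = (-161*√((-32 - 1*(-18)) - 53) - 47383)*((-11 - 197) - 29602) = (-161*√((-32 + 18) - 53) - 47383)*(-208 - 29602) = (-161*√(-14 - 53) - 47383)*(-29810) = (-161*I*√67 - 47383)*(-29810) = (-47383 - 161*I*√67)*(-29810) = 1412487230 + 4799410*I*√67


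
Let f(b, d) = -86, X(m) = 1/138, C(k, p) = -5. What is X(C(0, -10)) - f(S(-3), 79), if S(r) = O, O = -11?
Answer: 11869/138 ≈ 86.007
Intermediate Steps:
X(m) = 1/138
S(r) = -11
X(C(0, -10)) - f(S(-3), 79) = 1/138 - 1*(-86) = 1/138 + 86 = 11869/138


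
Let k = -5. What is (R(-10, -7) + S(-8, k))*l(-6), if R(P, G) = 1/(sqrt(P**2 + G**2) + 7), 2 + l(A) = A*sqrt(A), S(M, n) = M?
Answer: 807/50 - sqrt(149)/50 - 3*I*sqrt(894)/50 + 2421*I*sqrt(6)/50 ≈ 15.896 + 116.81*I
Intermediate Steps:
l(A) = -2 + A**(3/2) (l(A) = -2 + A*sqrt(A) = -2 + A**(3/2))
R(P, G) = 1/(7 + sqrt(G**2 + P**2)) (R(P, G) = 1/(sqrt(G**2 + P**2) + 7) = 1/(7 + sqrt(G**2 + P**2)))
(R(-10, -7) + S(-8, k))*l(-6) = (1/(7 + sqrt((-7)**2 + (-10)**2)) - 8)*(-2 + (-6)**(3/2)) = (1/(7 + sqrt(49 + 100)) - 8)*(-2 - 6*I*sqrt(6)) = (1/(7 + sqrt(149)) - 8)*(-2 - 6*I*sqrt(6)) = (-8 + 1/(7 + sqrt(149)))*(-2 - 6*I*sqrt(6))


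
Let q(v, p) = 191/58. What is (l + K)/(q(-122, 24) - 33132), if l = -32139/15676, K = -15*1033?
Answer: 1006431573/2151491810 ≈ 0.46778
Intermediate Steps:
K = -15495
q(v, p) = 191/58 (q(v, p) = 191*(1/58) = 191/58)
l = -32139/15676 (l = -32139*1/15676 = -32139/15676 ≈ -2.0502)
(l + K)/(q(-122, 24) - 33132) = (-32139/15676 - 15495)/(191/58 - 33132) = -242931759/(15676*(-1921465/58)) = -242931759/15676*(-58/1921465) = 1006431573/2151491810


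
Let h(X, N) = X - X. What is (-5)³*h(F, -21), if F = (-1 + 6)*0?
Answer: 0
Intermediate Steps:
F = 0 (F = 5*0 = 0)
h(X, N) = 0
(-5)³*h(F, -21) = (-5)³*0 = -125*0 = 0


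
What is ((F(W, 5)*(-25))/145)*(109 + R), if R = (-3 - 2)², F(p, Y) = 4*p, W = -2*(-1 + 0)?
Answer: -5360/29 ≈ -184.83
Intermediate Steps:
W = 2 (W = -2*(-1) = 2)
R = 25 (R = (-5)² = 25)
((F(W, 5)*(-25))/145)*(109 + R) = (((4*2)*(-25))/145)*(109 + 25) = ((8*(-25))*(1/145))*134 = -200*1/145*134 = -40/29*134 = -5360/29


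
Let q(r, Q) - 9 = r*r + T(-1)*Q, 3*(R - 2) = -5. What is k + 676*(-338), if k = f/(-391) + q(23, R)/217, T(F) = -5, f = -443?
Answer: -58158646496/254541 ≈ -2.2848e+5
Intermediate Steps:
R = ⅓ (R = 2 + (⅓)*(-5) = 2 - 5/3 = ⅓ ≈ 0.33333)
q(r, Q) = 9 + r² - 5*Q (q(r, Q) = 9 + (r*r - 5*Q) = 9 + (r² - 5*Q) = 9 + r² - 5*Q)
k = 917512/254541 (k = -443/(-391) + (9 + 23² - 5*⅓)/217 = -443*(-1/391) + (9 + 529 - 5/3)*(1/217) = 443/391 + (1609/3)*(1/217) = 443/391 + 1609/651 = 917512/254541 ≈ 3.6046)
k + 676*(-338) = 917512/254541 + 676*(-338) = 917512/254541 - 228488 = -58158646496/254541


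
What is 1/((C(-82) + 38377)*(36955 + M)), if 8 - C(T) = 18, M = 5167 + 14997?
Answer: 1/2191484673 ≈ 4.5631e-10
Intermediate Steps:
M = 20164
C(T) = -10 (C(T) = 8 - 1*18 = 8 - 18 = -10)
1/((C(-82) + 38377)*(36955 + M)) = 1/((-10 + 38377)*(36955 + 20164)) = 1/(38367*57119) = 1/2191484673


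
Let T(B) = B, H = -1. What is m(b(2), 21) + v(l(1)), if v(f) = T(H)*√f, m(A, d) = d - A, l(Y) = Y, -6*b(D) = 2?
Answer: 61/3 ≈ 20.333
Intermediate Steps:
b(D) = -⅓ (b(D) = -⅙*2 = -⅓)
v(f) = -√f
m(b(2), 21) + v(l(1)) = (21 - 1*(-⅓)) - √1 = (21 + ⅓) - 1*1 = 64/3 - 1 = 61/3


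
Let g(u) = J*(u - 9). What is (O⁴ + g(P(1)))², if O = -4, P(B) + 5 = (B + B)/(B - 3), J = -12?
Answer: 190096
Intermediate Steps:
P(B) = -5 + 2*B/(-3 + B) (P(B) = -5 + (B + B)/(B - 3) = -5 + (2*B)/(-3 + B) = -5 + 2*B/(-3 + B))
g(u) = 108 - 12*u (g(u) = -12*(u - 9) = -12*(-9 + u) = 108 - 12*u)
(O⁴ + g(P(1)))² = ((-4)⁴ + (108 - 36*(5 - 1*1)/(-3 + 1)))² = (256 + (108 - 36*(5 - 1)/(-2)))² = (256 + (108 - 36*(-1)*4/2))² = (256 + (108 - 12*(-6)))² = (256 + (108 + 72))² = (256 + 180)² = 436² = 190096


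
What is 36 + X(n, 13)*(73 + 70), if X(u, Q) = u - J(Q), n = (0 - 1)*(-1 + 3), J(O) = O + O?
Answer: -3968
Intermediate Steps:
J(O) = 2*O
n = -2 (n = -1*2 = -2)
X(u, Q) = u - 2*Q
36 + X(n, 13)*(73 + 70) = 36 + (-2 - 2*13)*(73 + 70) = 36 + (-2 - 26)*143 = 36 - 28*143 = 36 - 4004 = -3968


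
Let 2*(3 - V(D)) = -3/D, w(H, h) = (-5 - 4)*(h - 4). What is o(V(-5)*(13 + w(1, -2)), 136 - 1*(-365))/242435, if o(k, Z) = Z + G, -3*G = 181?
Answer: 1322/727305 ≈ 0.0018177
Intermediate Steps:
G = -181/3 (G = -⅓*181 = -181/3 ≈ -60.333)
w(H, h) = 36 - 9*h (w(H, h) = -9*(-4 + h) = 36 - 9*h)
V(D) = 3 + 3/(2*D) (V(D) = 3 - (-3)/(2*D) = 3 + 3/(2*D))
o(k, Z) = -181/3 + Z (o(k, Z) = Z - 181/3 = -181/3 + Z)
o(V(-5)*(13 + w(1, -2)), 136 - 1*(-365))/242435 = (-181/3 + (136 - 1*(-365)))/242435 = (-181/3 + (136 + 365))*(1/242435) = (-181/3 + 501)*(1/242435) = (1322/3)*(1/242435) = 1322/727305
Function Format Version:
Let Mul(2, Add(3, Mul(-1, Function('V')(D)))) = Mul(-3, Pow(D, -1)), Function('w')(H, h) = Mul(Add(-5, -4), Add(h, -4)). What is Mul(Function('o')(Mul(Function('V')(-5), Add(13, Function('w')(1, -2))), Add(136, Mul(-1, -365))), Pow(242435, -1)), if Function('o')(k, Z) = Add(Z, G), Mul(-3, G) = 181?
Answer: Rational(1322, 727305) ≈ 0.0018177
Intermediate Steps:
G = Rational(-181, 3) (G = Mul(Rational(-1, 3), 181) = Rational(-181, 3) ≈ -60.333)
Function('w')(H, h) = Add(36, Mul(-9, h)) (Function('w')(H, h) = Mul(-9, Add(-4, h)) = Add(36, Mul(-9, h)))
Function('V')(D) = Add(3, Mul(Rational(3, 2), Pow(D, -1))) (Function('V')(D) = Add(3, Mul(Rational(-1, 2), Mul(-3, Pow(D, -1)))) = Add(3, Mul(Rational(3, 2), Pow(D, -1))))
Function('o')(k, Z) = Add(Rational(-181, 3), Z) (Function('o')(k, Z) = Add(Z, Rational(-181, 3)) = Add(Rational(-181, 3), Z))
Mul(Function('o')(Mul(Function('V')(-5), Add(13, Function('w')(1, -2))), Add(136, Mul(-1, -365))), Pow(242435, -1)) = Mul(Add(Rational(-181, 3), Add(136, Mul(-1, -365))), Pow(242435, -1)) = Mul(Add(Rational(-181, 3), Add(136, 365)), Rational(1, 242435)) = Mul(Add(Rational(-181, 3), 501), Rational(1, 242435)) = Mul(Rational(1322, 3), Rational(1, 242435)) = Rational(1322, 727305)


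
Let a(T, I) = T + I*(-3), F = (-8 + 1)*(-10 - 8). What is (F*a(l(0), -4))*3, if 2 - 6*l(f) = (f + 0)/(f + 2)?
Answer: 4662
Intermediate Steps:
l(f) = 1/3 - f/(6*(2 + f)) (l(f) = 1/3 - (f + 0)/(6*(f + 2)) = 1/3 - f/(6*(2 + f)))
F = 126 (F = -7*(-18) = 126)
a(T, I) = T - 3*I
(F*a(l(0), -4))*3 = (126*((4 + 0)/(6*(2 + 0)) - 3*(-4)))*3 = (126*((1/6)*4/2 + 12))*3 = (126*((1/6)*(1/2)*4 + 12))*3 = (126*(1/3 + 12))*3 = (126*(37/3))*3 = 1554*3 = 4662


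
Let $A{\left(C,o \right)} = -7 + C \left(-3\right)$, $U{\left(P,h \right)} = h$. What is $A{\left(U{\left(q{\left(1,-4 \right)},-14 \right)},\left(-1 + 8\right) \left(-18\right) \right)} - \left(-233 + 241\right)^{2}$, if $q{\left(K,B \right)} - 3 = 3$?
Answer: $-29$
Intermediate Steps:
$q{\left(K,B \right)} = 6$ ($q{\left(K,B \right)} = 3 + 3 = 6$)
$A{\left(C,o \right)} = -7 - 3 C$
$A{\left(U{\left(q{\left(1,-4 \right)},-14 \right)},\left(-1 + 8\right) \left(-18\right) \right)} - \left(-233 + 241\right)^{2} = \left(-7 - -42\right) - \left(-233 + 241\right)^{2} = \left(-7 + 42\right) - 8^{2} = 35 - 64 = -29$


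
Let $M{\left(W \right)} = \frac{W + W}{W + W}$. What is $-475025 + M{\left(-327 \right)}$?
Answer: $-475024$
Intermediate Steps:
$M{\left(W \right)} = 1$ ($M{\left(W \right)} = \frac{2 W}{2 W} = 2 W \frac{1}{2 W} = 1$)
$-475025 + M{\left(-327 \right)} = -475025 + 1 = -475024$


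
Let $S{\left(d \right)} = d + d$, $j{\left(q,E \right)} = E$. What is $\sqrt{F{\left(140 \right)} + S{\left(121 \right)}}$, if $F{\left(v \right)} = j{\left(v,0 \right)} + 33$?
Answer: $5 \sqrt{11} \approx 16.583$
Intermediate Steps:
$S{\left(d \right)} = 2 d$
$F{\left(v \right)} = 33$ ($F{\left(v \right)} = 0 + 33 = 33$)
$\sqrt{F{\left(140 \right)} + S{\left(121 \right)}} = \sqrt{33 + 2 \cdot 121} = \sqrt{33 + 242} = \sqrt{275} = 5 \sqrt{11}$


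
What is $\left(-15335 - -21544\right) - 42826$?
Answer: $-36617$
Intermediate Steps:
$\left(-15335 - -21544\right) - 42826 = \left(-15335 + 21544\right) - 42826 = 6209 - 42826 = -36617$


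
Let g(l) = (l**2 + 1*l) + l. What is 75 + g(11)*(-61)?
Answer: -8648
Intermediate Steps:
g(l) = l**2 + 2*l (g(l) = (l**2 + l) + l = (l + l**2) + l = l**2 + 2*l)
75 + g(11)*(-61) = 75 + (11*(2 + 11))*(-61) = 75 + (11*13)*(-61) = 75 + 143*(-61) = 75 - 8723 = -8648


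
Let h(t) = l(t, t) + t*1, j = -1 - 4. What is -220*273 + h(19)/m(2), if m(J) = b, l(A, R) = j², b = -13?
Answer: -780824/13 ≈ -60063.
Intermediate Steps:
j = -5
l(A, R) = 25 (l(A, R) = (-5)² = 25)
m(J) = -13
h(t) = 25 + t (h(t) = 25 + t*1 = 25 + t)
-220*273 + h(19)/m(2) = -220*273 + (25 + 19)/(-13) = -60060 + 44*(-1/13) = -60060 - 44/13 = -780824/13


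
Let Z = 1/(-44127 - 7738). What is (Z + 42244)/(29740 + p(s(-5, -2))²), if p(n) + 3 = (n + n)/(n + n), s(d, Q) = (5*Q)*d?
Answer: 2190985059/1542672560 ≈ 1.4203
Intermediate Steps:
Z = -1/51865 (Z = 1/(-51865) = -1/51865 ≈ -1.9281e-5)
s(d, Q) = 5*Q*d
p(n) = -2 (p(n) = -3 + (n + n)/(n + n) = -3 + (2*n)/((2*n)) = -3 + (2*n)*(1/(2*n)) = -3 + 1 = -2)
(Z + 42244)/(29740 + p(s(-5, -2))²) = (-1/51865 + 42244)/(29740 + (-2)²) = 2190985059/(51865*(29740 + 4)) = (2190985059/51865)/29744 = (2190985059/51865)*(1/29744) = 2190985059/1542672560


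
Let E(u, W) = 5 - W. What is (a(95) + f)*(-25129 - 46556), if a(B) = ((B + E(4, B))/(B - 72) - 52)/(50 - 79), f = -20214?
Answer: 966424696695/667 ≈ 1.4489e+9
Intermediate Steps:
a(B) = 52/29 - 5/(29*(-72 + B)) (a(B) = ((B + (5 - B))/(B - 72) - 52)/(50 - 79) = (5/(-72 + B) - 52)/(-29) = (-52 + 5/(-72 + B))*(-1/29) = 52/29 - 5/(29*(-72 + B)))
(a(95) + f)*(-25129 - 46556) = ((-3749 + 52*95)/(29*(-72 + 95)) - 20214)*(-25129 - 46556) = ((1/29)*(-3749 + 4940)/23 - 20214)*(-71685) = ((1/29)*(1/23)*1191 - 20214)*(-71685) = (1191/667 - 20214)*(-71685) = -13481547/667*(-71685) = 966424696695/667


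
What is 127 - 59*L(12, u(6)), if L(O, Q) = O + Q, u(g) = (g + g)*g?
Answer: -4829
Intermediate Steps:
u(g) = 2*g² (u(g) = (2*g)*g = 2*g²)
127 - 59*L(12, u(6)) = 127 - 59*(12 + 2*6²) = 127 - 59*(12 + 2*36) = 127 - 59*(12 + 72) = 127 - 59*84 = 127 - 4956 = -4829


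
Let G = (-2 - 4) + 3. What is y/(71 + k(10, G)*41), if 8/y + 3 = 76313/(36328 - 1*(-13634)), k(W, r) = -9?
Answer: 199848/10962377 ≈ 0.018230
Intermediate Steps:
G = -3 (G = -6 + 3 = -3)
y = -399696/73573 (y = 8/(-3 + 76313/(36328 - 1*(-13634))) = 8/(-3 + 76313/(36328 + 13634)) = 8/(-3 + 76313/49962) = 8/(-73573/49962) = 8*(-49962/73573) = -399696/73573 ≈ -5.4326)
y/(71 + k(10, G)*41) = -399696/(73573*(71 - 9*41)) = -399696/(73573*(71 - 369)) = -399696/73573/(-298) = -399696/73573*(-1/298) = 199848/10962377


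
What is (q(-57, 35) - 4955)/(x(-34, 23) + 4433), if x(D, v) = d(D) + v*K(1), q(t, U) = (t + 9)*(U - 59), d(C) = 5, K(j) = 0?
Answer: -3803/4438 ≈ -0.85692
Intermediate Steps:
q(t, U) = (-59 + U)*(9 + t) (q(t, U) = (9 + t)*(-59 + U) = (-59 + U)*(9 + t))
x(D, v) = 5 (x(D, v) = 5 + v*0 = 5 + 0 = 5)
(q(-57, 35) - 4955)/(x(-34, 23) + 4433) = ((-531 - 59*(-57) + 9*35 + 35*(-57)) - 4955)/(5 + 4433) = ((-531 + 3363 + 315 - 1995) - 4955)/4438 = (1152 - 4955)*(1/4438) = -3803*1/4438 = -3803/4438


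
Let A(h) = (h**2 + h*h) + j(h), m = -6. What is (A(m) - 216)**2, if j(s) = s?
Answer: 22500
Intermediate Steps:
A(h) = h + 2*h**2 (A(h) = (h**2 + h*h) + h = (h**2 + h**2) + h = 2*h**2 + h = h + 2*h**2)
(A(m) - 216)**2 = (-6*(1 + 2*(-6)) - 216)**2 = (-6*(1 - 12) - 216)**2 = (-6*(-11) - 216)**2 = (66 - 216)**2 = (-150)**2 = 22500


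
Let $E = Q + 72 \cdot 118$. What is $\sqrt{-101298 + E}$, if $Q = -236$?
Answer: $i \sqrt{93038} \approx 305.02 i$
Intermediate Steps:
$E = 8260$ ($E = -236 + 72 \cdot 118 = -236 + 8496 = 8260$)
$\sqrt{-101298 + E} = \sqrt{-101298 + 8260} = \sqrt{-93038} = i \sqrt{93038}$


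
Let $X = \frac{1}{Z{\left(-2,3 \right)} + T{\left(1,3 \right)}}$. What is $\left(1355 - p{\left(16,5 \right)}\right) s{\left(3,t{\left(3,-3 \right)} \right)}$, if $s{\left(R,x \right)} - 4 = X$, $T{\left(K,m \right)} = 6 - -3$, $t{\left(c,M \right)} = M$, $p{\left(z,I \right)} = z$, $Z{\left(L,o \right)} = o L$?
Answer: $\frac{17407}{3} \approx 5802.3$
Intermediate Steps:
$Z{\left(L,o \right)} = L o$
$T{\left(K,m \right)} = 9$ ($T{\left(K,m \right)} = 6 + 3 = 9$)
$X = \frac{1}{3}$ ($X = \frac{1}{\left(-2\right) 3 + 9} = \frac{1}{-6 + 9} = \frac{1}{3} \approx 0.33333$)
$s{\left(R,x \right)} = \frac{13}{3}$ ($s{\left(R,x \right)} = 4 + \frac{1}{3} = \frac{13}{3}$)
$\left(1355 - p{\left(16,5 \right)}\right) s{\left(3,t{\left(3,-3 \right)} \right)} = \left(1355 - 16\right) \frac{13}{3} = 1339 \cdot \frac{13}{3} = \frac{17407}{3}$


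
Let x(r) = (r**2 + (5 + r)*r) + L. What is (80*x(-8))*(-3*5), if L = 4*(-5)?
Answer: -81600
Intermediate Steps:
L = -20
x(r) = -20 + r**2 + r*(5 + r) (x(r) = (r**2 + (5 + r)*r) - 20 = (r**2 + r*(5 + r)) - 20 = -20 + r**2 + r*(5 + r))
(80*x(-8))*(-3*5) = (80*(-20 + 2*(-8)**2 + 5*(-8)))*(-3*5) = (80*(-20 + 2*64 - 40))*(-15) = (80*(-20 + 128 - 40))*(-15) = (80*68)*(-15) = 5440*(-15) = -81600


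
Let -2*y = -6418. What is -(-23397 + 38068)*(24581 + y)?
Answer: -407707090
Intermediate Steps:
y = 3209 (y = -1/2*(-6418) = 3209)
-(-23397 + 38068)*(24581 + y) = -(-23397 + 38068)*(24581 + 3209) = -14671*27790 = -1*407707090 = -407707090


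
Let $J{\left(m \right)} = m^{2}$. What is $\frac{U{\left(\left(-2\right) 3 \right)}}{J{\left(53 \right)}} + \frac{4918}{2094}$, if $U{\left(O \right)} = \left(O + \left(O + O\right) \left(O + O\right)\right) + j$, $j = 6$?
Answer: $\frac{7058099}{2941023} \approx 2.3999$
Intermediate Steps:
$U{\left(O \right)} = 6 + O + 4 O^{2}$ ($U{\left(O \right)} = \left(O + \left(O + O\right) \left(O + O\right)\right) + 6 = \left(O + 2 O 2 O\right) + 6 = \left(O + 4 O^{2}\right) + 6 = 6 + O + 4 O^{2}$)
$\frac{U{\left(\left(-2\right) 3 \right)}}{J{\left(53 \right)}} + \frac{4918}{2094} = \frac{6 - 6 + 4 \left(\left(-2\right) 3\right)^{2}}{53^{2}} + \frac{4918}{2094} = \frac{6 - 6 + 4 \left(-6\right)^{2}}{2809} + 4918 \cdot \frac{1}{2094} = \left(6 - 6 + 4 \cdot 36\right) \frac{1}{2809} + \frac{2459}{1047} = \left(6 - 6 + 144\right) \frac{1}{2809} + \frac{2459}{1047} = 144 \cdot \frac{1}{2809} + \frac{2459}{1047} = \frac{144}{2809} + \frac{2459}{1047} = \frac{7058099}{2941023}$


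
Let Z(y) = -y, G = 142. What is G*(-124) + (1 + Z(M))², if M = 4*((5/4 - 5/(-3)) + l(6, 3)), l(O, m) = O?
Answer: -147656/9 ≈ -16406.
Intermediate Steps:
M = 107/3 (M = 4*((5/4 - 5/(-3)) + 6) = 4*((5*(¼) - 5*(-⅓)) + 6) = 4*((5/4 + 5/3) + 6) = 4*(35/12 + 6) = 4*(107/12) = 107/3 ≈ 35.667)
G*(-124) + (1 + Z(M))² = 142*(-124) + (1 - 1*107/3)² = -17608 + (1 - 107/3)² = -17608 + (-104/3)² = -17608 + 10816/9 = -147656/9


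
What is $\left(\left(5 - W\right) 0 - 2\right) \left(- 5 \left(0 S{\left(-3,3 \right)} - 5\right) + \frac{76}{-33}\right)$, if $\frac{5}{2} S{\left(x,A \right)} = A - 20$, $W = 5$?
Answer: $- \frac{1498}{33} \approx -45.394$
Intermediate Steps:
$S{\left(x,A \right)} = -8 + \frac{2 A}{5}$ ($S{\left(x,A \right)} = \frac{2 \left(A - 20\right)}{5} = \frac{2 \left(-20 + A\right)}{5} = -8 + \frac{2 A}{5}$)
$\left(\left(5 - W\right) 0 - 2\right) \left(- 5 \left(0 S{\left(-3,3 \right)} - 5\right) + \frac{76}{-33}\right) = \left(\left(5 - 5\right) 0 - 2\right) \left(- 5 \left(0 \left(-8 + \frac{2}{5} \cdot 3\right) - 5\right) + \frac{76}{-33}\right) = \left(\left(5 - 5\right) 0 - 2\right) \left(- 5 \left(0 \left(-8 + \frac{6}{5}\right) - 5\right) + 76 \left(- \frac{1}{33}\right)\right) = \left(0 \cdot 0 - 2\right) \left(- 5 \left(0 \left(- \frac{34}{5}\right) - 5\right) - \frac{76}{33}\right) = \left(0 - 2\right) \left(- 5 \left(0 - 5\right) - \frac{76}{33}\right) = - 2 \left(\left(-5\right) \left(-5\right) - \frac{76}{33}\right) = - 2 \left(25 - \frac{76}{33}\right) = \left(-2\right) \frac{749}{33} = - \frac{1498}{33}$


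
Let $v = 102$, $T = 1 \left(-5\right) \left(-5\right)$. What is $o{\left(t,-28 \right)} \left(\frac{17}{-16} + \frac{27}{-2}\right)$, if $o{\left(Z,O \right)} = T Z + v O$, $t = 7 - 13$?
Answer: $\frac{350199}{8} \approx 43775.0$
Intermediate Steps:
$T = 25$ ($T = \left(-5\right) \left(-5\right) = 25$)
$t = -6$
$o{\left(Z,O \right)} = 25 Z + 102 O$
$o{\left(t,-28 \right)} \left(\frac{17}{-16} + \frac{27}{-2}\right) = \left(25 \left(-6\right) + 102 \left(-28\right)\right) \left(\frac{17}{-16} + \frac{27}{-2}\right) = \left(-150 - 2856\right) \left(17 \left(- \frac{1}{16}\right) + 27 \left(- \frac{1}{2}\right)\right) = - 3006 \left(- \frac{17}{16} - \frac{27}{2}\right) = \left(-3006\right) \left(- \frac{233}{16}\right) = \frac{350199}{8}$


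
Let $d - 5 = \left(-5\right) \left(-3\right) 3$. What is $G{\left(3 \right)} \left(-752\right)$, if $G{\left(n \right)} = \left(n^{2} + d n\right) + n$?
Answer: $-121824$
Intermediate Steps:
$d = 50$ ($d = 5 + \left(-5\right) \left(-3\right) 3 = 5 + 15 \cdot 3 = 5 + 45 = 50$)
$G{\left(n \right)} = n^{2} + 51 n$ ($G{\left(n \right)} = \left(n^{2} + 50 n\right) + n = n^{2} + 51 n$)
$G{\left(3 \right)} \left(-752\right) = 3 \left(51 + 3\right) \left(-752\right) = 3 \cdot 54 \left(-752\right) = 162 \left(-752\right) = -121824$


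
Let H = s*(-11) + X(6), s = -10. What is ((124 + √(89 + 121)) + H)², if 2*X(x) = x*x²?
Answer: (342 + √210)² ≈ 1.2709e+5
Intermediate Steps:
X(x) = x³/2 (X(x) = (x*x²)/2 = x³/2)
H = 218 (H = -10*(-11) + (½)*6³ = 110 + (½)*216 = 110 + 108 = 218)
((124 + √(89 + 121)) + H)² = ((124 + √(89 + 121)) + 218)² = ((124 + √210) + 218)² = (342 + √210)²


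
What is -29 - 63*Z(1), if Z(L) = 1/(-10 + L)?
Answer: -22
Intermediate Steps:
-29 - 63*Z(1) = -29 - 63/(-10 + 1) = -29 - 63/(-9) = -29 - 63*(-⅑) = -29 + 7 = -22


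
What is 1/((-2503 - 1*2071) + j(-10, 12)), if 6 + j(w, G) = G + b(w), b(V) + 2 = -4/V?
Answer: -5/22848 ≈ -0.00021884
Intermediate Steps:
b(V) = -2 - 4/V
j(w, G) = -8 + G - 4/w (j(w, G) = -6 + (G + (-2 - 4/w)) = -6 + (-2 + G - 4/w) = -8 + G - 4/w)
1/((-2503 - 1*2071) + j(-10, 12)) = 1/((-2503 - 1*2071) + (-8 + 12 - 4/(-10))) = 1/((-2503 - 2071) + (-8 + 12 - 4*(-1/10))) = 1/(-4574 + (-8 + 12 + 2/5)) = 1/(-4574 + 22/5) = 1/(-22848/5) = -5/22848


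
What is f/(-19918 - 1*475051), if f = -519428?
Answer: 519428/494969 ≈ 1.0494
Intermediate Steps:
f/(-19918 - 1*475051) = -519428/(-19918 - 1*475051) = -519428/(-19918 - 475051) = -519428/(-494969) = -519428*(-1/494969) = 519428/494969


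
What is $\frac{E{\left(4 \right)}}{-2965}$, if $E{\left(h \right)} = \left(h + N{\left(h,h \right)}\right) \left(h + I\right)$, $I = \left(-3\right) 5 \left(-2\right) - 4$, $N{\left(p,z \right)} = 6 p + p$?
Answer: $- \frac{192}{593} \approx -0.32378$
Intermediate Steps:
$N{\left(p,z \right)} = 7 p$
$I = 26$ ($I = \left(-15\right) \left(-2\right) - 4 = 30 - 4 = 26$)
$E{\left(h \right)} = 8 h \left(26 + h\right)$ ($E{\left(h \right)} = \left(h + 7 h\right) \left(h + 26\right) = 8 h \left(26 + h\right)$)
$\frac{E{\left(4 \right)}}{-2965} = \frac{8 \cdot 4 \left(26 + 4\right)}{-2965} = 8 \cdot 4 \cdot 30 \left(- \frac{1}{2965}\right) = 960 \left(- \frac{1}{2965}\right) = - \frac{192}{593}$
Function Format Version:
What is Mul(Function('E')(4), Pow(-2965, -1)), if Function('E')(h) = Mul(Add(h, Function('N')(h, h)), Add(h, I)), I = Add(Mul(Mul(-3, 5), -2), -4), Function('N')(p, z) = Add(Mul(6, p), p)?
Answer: Rational(-192, 593) ≈ -0.32378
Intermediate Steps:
Function('N')(p, z) = Mul(7, p)
I = 26 (I = Add(Mul(-15, -2), -4) = Add(30, -4) = 26)
Function('E')(h) = Mul(8, h, Add(26, h)) (Function('E')(h) = Mul(Add(h, Mul(7, h)), Add(h, 26)) = Mul(Mul(8, h), Add(26, h)) = Mul(8, h, Add(26, h)))
Mul(Function('E')(4), Pow(-2965, -1)) = Mul(Mul(8, 4, Add(26, 4)), Pow(-2965, -1)) = Mul(Mul(8, 4, 30), Rational(-1, 2965)) = Mul(960, Rational(-1, 2965)) = Rational(-192, 593)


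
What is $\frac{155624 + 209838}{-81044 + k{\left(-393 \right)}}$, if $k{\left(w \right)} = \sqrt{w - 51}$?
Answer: $- \frac{7404625582}{1642032595} - \frac{182731 i \sqrt{111}}{1642032595} \approx -4.5094 - 0.0011724 i$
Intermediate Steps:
$k{\left(w \right)} = \sqrt{-51 + w}$
$\frac{155624 + 209838}{-81044 + k{\left(-393 \right)}} = \frac{155624 + 209838}{-81044 + \sqrt{-51 - 393}} = \frac{365462}{-81044 + \sqrt{-444}} = \frac{365462}{-81044 + 2 i \sqrt{111}}$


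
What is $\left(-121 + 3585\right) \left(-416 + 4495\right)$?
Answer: $14129656$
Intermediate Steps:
$\left(-121 + 3585\right) \left(-416 + 4495\right) = 3464 \cdot 4079 = 14129656$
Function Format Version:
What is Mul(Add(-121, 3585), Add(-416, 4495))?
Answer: 14129656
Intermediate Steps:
Mul(Add(-121, 3585), Add(-416, 4495)) = Mul(3464, 4079) = 14129656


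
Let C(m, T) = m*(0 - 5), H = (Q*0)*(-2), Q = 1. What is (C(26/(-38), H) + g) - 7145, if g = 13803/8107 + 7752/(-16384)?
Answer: -2252491679481/315459584 ≈ -7140.4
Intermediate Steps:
H = 0 (H = (1*0)*(-2) = 0*(-2) = 0)
g = 20412861/16603136 (g = 13803*(1/8107) + 7752*(-1/16384) = 13803/8107 - 969/2048 = 20412861/16603136 ≈ 1.2295)
C(m, T) = -5*m (C(m, T) = m*(-5) = -5*m)
(C(26/(-38), H) + g) - 7145 = (-130/(-38) + 20412861/16603136) - 7145 = (-130*(-1)/38 + 20412861/16603136) - 7145 = (-5*(-13/19) + 20412861/16603136) - 7145 = (65/19 + 20412861/16603136) - 7145 = 1467048199/315459584 - 7145 = -2252491679481/315459584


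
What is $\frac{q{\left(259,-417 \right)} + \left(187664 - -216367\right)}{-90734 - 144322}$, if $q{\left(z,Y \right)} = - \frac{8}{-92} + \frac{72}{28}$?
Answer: $- \frac{65049419}{37844016} \approx -1.7189$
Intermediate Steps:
$q{\left(z,Y \right)} = \frac{428}{161}$ ($q{\left(z,Y \right)} = \left(-8\right) \left(- \frac{1}{92}\right) + 72 \cdot \frac{1}{28} = \frac{2}{23} + \frac{18}{7} = \frac{428}{161}$)
$\frac{q{\left(259,-417 \right)} + \left(187664 - -216367\right)}{-90734 - 144322} = \frac{\frac{428}{161} + \left(187664 - -216367\right)}{-90734 - 144322} = \frac{\frac{428}{161} + \left(187664 + 216367\right)}{-235056} = \left(\frac{428}{161} + 404031\right) \left(- \frac{1}{235056}\right) = \frac{65049419}{161} \left(- \frac{1}{235056}\right) = - \frac{65049419}{37844016}$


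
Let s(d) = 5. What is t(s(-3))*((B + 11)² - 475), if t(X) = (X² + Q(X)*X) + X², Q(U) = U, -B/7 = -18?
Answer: 1372050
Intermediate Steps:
B = 126 (B = -7*(-18) = 126)
t(X) = 3*X² (t(X) = (X² + X*X) + X² = (X² + X²) + X² = 2*X² + X² = 3*X²)
t(s(-3))*((B + 11)² - 475) = (3*5²)*((126 + 11)² - 475) = (3*25)*(137² - 475) = 75*(18769 - 475) = 75*18294 = 1372050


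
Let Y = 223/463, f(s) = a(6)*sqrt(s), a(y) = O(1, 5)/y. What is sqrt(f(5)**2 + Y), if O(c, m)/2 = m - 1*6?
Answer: sqrt(2001086)/1389 ≈ 1.0184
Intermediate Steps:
O(c, m) = -12 + 2*m (O(c, m) = 2*(m - 1*6) = 2*(m - 6) = 2*(-6 + m) = -12 + 2*m)
a(y) = -2/y (a(y) = (-12 + 2*5)/y = (-12 + 10)/y = -2/y)
f(s) = -sqrt(s)/3 (f(s) = (-2/6)*sqrt(s) = (-2*1/6)*sqrt(s) = -sqrt(s)/3)
Y = 223/463 (Y = 223*(1/463) = 223/463 ≈ 0.48164)
sqrt(f(5)**2 + Y) = sqrt((-sqrt(5)/3)**2 + 223/463) = sqrt(5/9 + 223/463) = sqrt(4322/4167) = sqrt(2001086)/1389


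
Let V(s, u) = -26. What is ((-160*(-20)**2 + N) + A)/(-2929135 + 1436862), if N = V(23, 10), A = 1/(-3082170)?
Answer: 197339016421/4599439072410 ≈ 0.042905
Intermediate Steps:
A = -1/3082170 ≈ -3.2445e-7
N = -26
((-160*(-20)**2 + N) + A)/(-2929135 + 1436862) = ((-160*(-20)**2 - 26) - 1/3082170)/(-2929135 + 1436862) = ((-160*400 - 26) - 1/3082170)/(-1492273) = ((-64000 - 26) - 1/3082170)*(-1/1492273) = (-64026 - 1/3082170)*(-1/1492273) = -197339016421/3082170*(-1/1492273) = 197339016421/4599439072410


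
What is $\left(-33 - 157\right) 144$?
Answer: $-27360$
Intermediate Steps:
$\left(-33 - 157\right) 144 = \left(-190\right) 144 = -27360$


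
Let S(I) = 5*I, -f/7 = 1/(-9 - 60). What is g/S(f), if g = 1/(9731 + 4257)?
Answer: 69/489580 ≈ 0.00014094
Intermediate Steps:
g = 1/13988 ≈ 7.1490e-5
f = 7/69 (f = -7/(-9 - 60) = -7/(-69) = -7*(-1/69) = 7/69 ≈ 0.10145)
g/S(f) = 1/(13988*((5*(7/69)))) = 1/(13988*(35/69)) = (1/13988)*(69/35) = 69/489580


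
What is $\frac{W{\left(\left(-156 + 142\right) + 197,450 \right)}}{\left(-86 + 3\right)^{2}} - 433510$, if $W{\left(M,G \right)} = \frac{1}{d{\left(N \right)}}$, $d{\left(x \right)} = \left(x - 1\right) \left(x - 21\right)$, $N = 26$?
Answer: $- \frac{373306298749}{861125} \approx -4.3351 \cdot 10^{5}$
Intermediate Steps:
$d{\left(x \right)} = \left(-1 + x\right) \left(-21 + x\right)$
$W{\left(M,G \right)} = \frac{1}{125}$ ($W{\left(M,G \right)} = \frac{1}{21 + 26^{2} - 572} = \frac{1}{21 + 676 - 572} = \frac{1}{125}$)
$\frac{W{\left(\left(-156 + 142\right) + 197,450 \right)}}{\left(-86 + 3\right)^{2}} - 433510 = \frac{1}{125 \left(-86 + 3\right)^{2}} - 433510 = \frac{1}{125 \left(-83\right)^{2}} - 433510 = \frac{1}{125 \cdot 6889} - 433510 = \frac{1}{125} \cdot \frac{1}{6889} - 433510 = \frac{1}{861125} - 433510 = - \frac{373306298749}{861125}$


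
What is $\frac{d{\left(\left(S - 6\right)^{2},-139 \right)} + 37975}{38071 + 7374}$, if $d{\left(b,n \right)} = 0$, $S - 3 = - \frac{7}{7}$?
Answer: $\frac{7595}{9089} \approx 0.83563$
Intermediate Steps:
$S = 2$ ($S = 3 - \frac{7}{7} = 3 - 1 = 2$)
$\frac{d{\left(\left(S - 6\right)^{2},-139 \right)} + 37975}{38071 + 7374} = \frac{0 + 37975}{38071 + 7374} = \frac{37975}{45445} = 37975 \cdot \frac{1}{45445} = \frac{7595}{9089}$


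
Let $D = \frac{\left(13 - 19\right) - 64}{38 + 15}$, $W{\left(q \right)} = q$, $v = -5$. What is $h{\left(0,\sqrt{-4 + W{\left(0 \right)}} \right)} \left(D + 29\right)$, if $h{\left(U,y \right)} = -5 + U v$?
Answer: $- \frac{7335}{53} \approx -138.4$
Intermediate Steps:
$h{\left(U,y \right)} = -5 - 5 U$ ($h{\left(U,y \right)} = -5 + U \left(-5\right) = -5 - 5 U$)
$D = - \frac{70}{53}$ ($D = \frac{-6 - 64}{53} = \left(-70\right) \frac{1}{53} = - \frac{70}{53} \approx -1.3208$)
$h{\left(0,\sqrt{-4 + W{\left(0 \right)}} \right)} \left(D + 29\right) = \left(-5 - 0\right) \left(- \frac{70}{53} + 29\right) = \left(-5 + 0\right) \frac{1467}{53} = \left(-5\right) \frac{1467}{53} = - \frac{7335}{53}$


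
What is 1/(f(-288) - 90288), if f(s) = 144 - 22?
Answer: -1/90166 ≈ -1.1091e-5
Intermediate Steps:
f(s) = 122
1/(f(-288) - 90288) = 1/(122 - 90288) = 1/(-90166) = -1/90166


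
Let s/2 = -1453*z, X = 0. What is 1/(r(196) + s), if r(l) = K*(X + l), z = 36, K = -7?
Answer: -1/105988 ≈ -9.4350e-6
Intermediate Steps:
s = -104616 (s = 2*(-1453*36) = 2*(-52308) = -104616)
r(l) = -7*l (r(l) = -7*(0 + l) = -7*l)
1/(r(196) + s) = 1/(-7*196 - 104616) = 1/(-1372 - 104616) = 1/(-105988) = -1/105988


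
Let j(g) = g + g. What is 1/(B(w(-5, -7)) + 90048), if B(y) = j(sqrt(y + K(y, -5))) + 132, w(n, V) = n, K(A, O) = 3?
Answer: 22545/2033108102 - I*sqrt(2)/4066216204 ≈ 1.1089e-5 - 3.478e-10*I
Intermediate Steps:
j(g) = 2*g
B(y) = 132 + 2*sqrt(3 + y) (B(y) = 2*sqrt(y + 3) + 132 = 2*sqrt(3 + y) + 132 = 132 + 2*sqrt(3 + y))
1/(B(w(-5, -7)) + 90048) = 1/((132 + 2*sqrt(3 - 5)) + 90048) = 1/((132 + 2*sqrt(-2)) + 90048) = 1/((132 + 2*(I*sqrt(2))) + 90048) = 1/((132 + 2*I*sqrt(2)) + 90048) = 1/(90180 + 2*I*sqrt(2))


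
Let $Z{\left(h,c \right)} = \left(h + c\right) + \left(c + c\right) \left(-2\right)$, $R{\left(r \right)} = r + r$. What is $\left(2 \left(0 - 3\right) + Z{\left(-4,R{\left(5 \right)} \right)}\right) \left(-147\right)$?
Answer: $5880$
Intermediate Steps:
$R{\left(r \right)} = 2 r$
$Z{\left(h,c \right)} = h - 3 c$ ($Z{\left(h,c \right)} = \left(c + h\right) + 2 c \left(-2\right) = \left(c + h\right) - 4 c = h - 3 c$)
$\left(2 \left(0 - 3\right) + Z{\left(-4,R{\left(5 \right)} \right)}\right) \left(-147\right) = \left(2 \left(0 - 3\right) - \left(4 + 3 \cdot 2 \cdot 5\right)\right) \left(-147\right) = \left(2 \left(-3\right) - 34\right) \left(-147\right) = \left(-6 - 34\right) \left(-147\right) = \left(-40\right) \left(-147\right) = 5880$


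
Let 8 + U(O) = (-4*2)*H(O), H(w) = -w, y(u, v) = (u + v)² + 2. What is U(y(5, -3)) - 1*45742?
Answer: -45702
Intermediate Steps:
y(u, v) = 2 + (u + v)²
U(O) = -8 + 8*O (U(O) = -8 + (-4*2)*(-O) = -8 - (-8)*O = -8 + 8*O)
U(y(5, -3)) - 1*45742 = (-8 + 8*(2 + (5 - 3)²)) - 1*45742 = (-8 + 8*(2 + 2²)) - 45742 = (-8 + 8*(2 + 4)) - 45742 = (-8 + 8*6) - 45742 = (-8 + 48) - 45742 = 40 - 45742 = -45702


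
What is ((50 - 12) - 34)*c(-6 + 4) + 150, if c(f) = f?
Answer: 142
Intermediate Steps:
((50 - 12) - 34)*c(-6 + 4) + 150 = ((50 - 12) - 34)*(-6 + 4) + 150 = (38 - 34)*(-2) + 150 = 4*(-2) + 150 = -8 + 150 = 142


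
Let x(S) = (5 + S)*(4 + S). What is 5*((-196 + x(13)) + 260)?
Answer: 1850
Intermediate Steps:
x(S) = (4 + S)*(5 + S)
5*((-196 + x(13)) + 260) = 5*((-196 + (20 + 13² + 9*13)) + 260) = 5*((-196 + (20 + 169 + 117)) + 260) = 5*((-196 + 306) + 260) = 5*(110 + 260) = 5*370 = 1850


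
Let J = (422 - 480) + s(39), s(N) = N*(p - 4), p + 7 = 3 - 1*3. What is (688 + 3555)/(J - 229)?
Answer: -4243/716 ≈ -5.9260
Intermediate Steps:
p = -7 (p = -7 + (3 - 1*3) = -7 + (3 - 3) = -7 + 0 = -7)
s(N) = -11*N (s(N) = N*(-7 - 4) = N*(-11) = -11*N)
J = -487 (J = (422 - 480) - 11*39 = -58 - 429 = -487)
(688 + 3555)/(J - 229) = (688 + 3555)/(-487 - 229) = 4243/(-716) = 4243*(-1/716) = -4243/716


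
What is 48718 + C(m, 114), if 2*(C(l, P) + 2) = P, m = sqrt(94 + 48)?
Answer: 48773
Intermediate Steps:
m = sqrt(142) ≈ 11.916
C(l, P) = -2 + P/2
48718 + C(m, 114) = 48718 + (-2 + (1/2)*114) = 48718 + (-2 + 57) = 48718 + 55 = 48773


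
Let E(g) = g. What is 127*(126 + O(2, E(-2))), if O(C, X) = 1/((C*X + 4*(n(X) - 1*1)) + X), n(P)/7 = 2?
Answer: 736219/46 ≈ 16005.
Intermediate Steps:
n(P) = 14 (n(P) = 7*2 = 14)
O(C, X) = 1/(52 + X + C*X) (O(C, X) = 1/((C*X + 4*(14 - 1*1)) + X) = 1/((C*X + 4*(14 - 1)) + X) = 1/((C*X + 4*13) + X) = 1/((C*X + 52) + X) = 1/((52 + C*X) + X) = 1/(52 + X + C*X))
127*(126 + O(2, E(-2))) = 127*(126 + 1/(52 - 2 + 2*(-2))) = 127*(126 + 1/(52 - 2 - 4)) = 127*(126 + 1/46) = 127*(5797/46) = 736219/46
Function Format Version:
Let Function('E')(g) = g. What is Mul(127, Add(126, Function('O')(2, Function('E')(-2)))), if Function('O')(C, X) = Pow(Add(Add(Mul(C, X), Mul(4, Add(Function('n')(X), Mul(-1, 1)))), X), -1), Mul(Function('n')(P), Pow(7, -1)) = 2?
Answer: Rational(736219, 46) ≈ 16005.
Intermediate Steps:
Function('n')(P) = 14 (Function('n')(P) = Mul(7, 2) = 14)
Function('O')(C, X) = Pow(Add(52, X, Mul(C, X)), -1) (Function('O')(C, X) = Pow(Add(Add(Mul(C, X), Mul(4, Add(14, Mul(-1, 1)))), X), -1) = Pow(Add(Add(Mul(C, X), Mul(4, Add(14, -1))), X), -1) = Pow(Add(Add(Mul(C, X), Mul(4, 13)), X), -1) = Pow(Add(Add(Mul(C, X), 52), X), -1) = Pow(Add(Add(52, Mul(C, X)), X), -1) = Pow(Add(52, X, Mul(C, X)), -1))
Mul(127, Add(126, Function('O')(2, Function('E')(-2)))) = Mul(127, Add(126, Pow(Add(52, -2, Mul(2, -2)), -1))) = Mul(127, Add(126, Pow(Add(52, -2, -4), -1))) = Mul(127, Add(126, Pow(46, -1))) = Mul(127, Add(126, Rational(1, 46))) = Mul(127, Rational(5797, 46)) = Rational(736219, 46)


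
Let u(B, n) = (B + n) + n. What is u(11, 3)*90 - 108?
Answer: 1422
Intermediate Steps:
u(B, n) = B + 2*n
u(11, 3)*90 - 108 = (11 + 2*3)*90 - 108 = (11 + 6)*90 - 108 = 17*90 - 108 = 1530 - 108 = 1422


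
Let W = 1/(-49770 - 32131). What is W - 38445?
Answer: -3148683946/81901 ≈ -38445.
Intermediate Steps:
W = -1/81901 (W = 1/(-81901) = -1/81901 ≈ -1.2210e-5)
W - 38445 = -1/81901 - 38445 = -3148683946/81901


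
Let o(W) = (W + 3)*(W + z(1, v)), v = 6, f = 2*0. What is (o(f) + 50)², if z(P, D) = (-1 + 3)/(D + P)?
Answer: 126736/49 ≈ 2586.4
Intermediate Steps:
f = 0
z(P, D) = 2/(D + P)
o(W) = (3 + W)*(2/7 + W) (o(W) = (W + 3)*(W + 2/(6 + 1)) = (3 + W)*(W + 2/7) = (3 + W)*(2/7 + W))
(o(f) + 50)² = ((6/7 + 0² + (23/7)*0) + 50)² = ((6/7 + 0 + 0) + 50)² = (6/7 + 50)² = (356/7)² = 126736/49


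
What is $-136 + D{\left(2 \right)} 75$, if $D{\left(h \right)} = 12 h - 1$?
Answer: $1589$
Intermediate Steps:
$D{\left(h \right)} = -1 + 12 h$
$-136 + D{\left(2 \right)} 75 = -136 + \left(-1 + 12 \cdot 2\right) 75 = -136 + \left(-1 + 24\right) 75 = -136 + 23 \cdot 75 = -136 + 1725 = 1589$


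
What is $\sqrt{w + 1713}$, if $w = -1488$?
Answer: $15$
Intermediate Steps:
$\sqrt{w + 1713} = \sqrt{-1488 + 1713} = \sqrt{225} = 15$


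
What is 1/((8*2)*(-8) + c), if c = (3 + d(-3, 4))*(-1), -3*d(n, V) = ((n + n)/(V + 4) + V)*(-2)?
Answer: -6/799 ≈ -0.0075094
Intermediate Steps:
d(n, V) = 2*V/3 + 4*n/(3*(4 + V)) (d(n, V) = -((n + n)/(V + 4) + V)*(-2)/3 = -((2*n)/(4 + V) + V)*(-2)/3 = -(2*n/(4 + V) + V)*(-2)/3 = -(V + 2*n/(4 + V))*(-2)/3 = -(-2*V - 4*n/(4 + V))/3 = 2*V/3 + 4*n/(3*(4 + V)))
c = -31/6 (c = (3 + 2*(4² + 2*(-3) + 4*4)/(3*(4 + 4)))*(-1) = (3 + (⅔)*(16 - 6 + 16)/8)*(-1) = (3 + (⅔)*(⅛)*26)*(-1) = (3 + 13/6)*(-1) = (31/6)*(-1) = -31/6 ≈ -5.1667)
1/((8*2)*(-8) + c) = 1/((8*2)*(-8) - 31/6) = 1/(16*(-8) - 31/6) = 1/(-128 - 31/6) = 1/(-799/6) = -6/799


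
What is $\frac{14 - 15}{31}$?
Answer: $- \frac{1}{31} \approx -0.032258$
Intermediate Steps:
$\frac{14 - 15}{31} = \left(-1\right) \frac{1}{31} = - \frac{1}{31}$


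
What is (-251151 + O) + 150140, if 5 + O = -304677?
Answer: -405693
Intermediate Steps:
O = -304682 (O = -5 - 304677 = -304682)
(-251151 + O) + 150140 = (-251151 - 304682) + 150140 = -555833 + 150140 = -405693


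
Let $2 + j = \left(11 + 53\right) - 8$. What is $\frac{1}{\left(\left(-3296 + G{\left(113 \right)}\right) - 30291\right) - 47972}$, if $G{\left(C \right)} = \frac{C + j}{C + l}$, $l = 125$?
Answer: $- \frac{238}{19410875} \approx -1.2261 \cdot 10^{-5}$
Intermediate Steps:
$j = 54$ ($j = -2 + \left(\left(11 + 53\right) - 8\right) = -2 + \left(64 - 8\right) = -2 + 56 = 54$)
$G{\left(C \right)} = \frac{54 + C}{125 + C}$ ($G{\left(C \right)} = \frac{C + 54}{C + 125} = \frac{54 + C}{125 + C}$)
$\frac{1}{\left(\left(-3296 + G{\left(113 \right)}\right) - 30291\right) - 47972} = \frac{1}{\left(\left(-3296 + \frac{54 + 113}{125 + 113}\right) - 30291\right) - 47972} = \frac{1}{\left(\left(-3296 + \frac{1}{238} \cdot 167\right) - 30291\right) - 47972} = \frac{1}{\left(\left(-3296 + \frac{167}{238}\right) - 30291\right) - 47972} = \frac{1}{\left(- \frac{784281}{238} - 30291\right) - 47972} = \frac{1}{- \frac{7993539}{238} - 47972} = \frac{1}{- \frac{19410875}{238}} = - \frac{238}{19410875}$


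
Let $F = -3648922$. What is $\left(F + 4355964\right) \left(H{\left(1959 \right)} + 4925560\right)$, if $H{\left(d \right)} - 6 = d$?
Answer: $3483967131050$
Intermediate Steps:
$H{\left(d \right)} = 6 + d$
$\left(F + 4355964\right) \left(H{\left(1959 \right)} + 4925560\right) = \left(-3648922 + 4355964\right) \left(\left(6 + 1959\right) + 4925560\right) = 707042 \left(1965 + 4925560\right) = 707042 \cdot 4927525 = 3483967131050$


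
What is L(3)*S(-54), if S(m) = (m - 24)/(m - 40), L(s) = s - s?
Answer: 0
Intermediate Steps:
L(s) = 0
S(m) = (-24 + m)/(-40 + m)
L(3)*S(-54) = 0*((-24 - 54)/(-40 - 54)) = 0*(-78/(-94)) = 0*(-1/94*(-78)) = 0*(39/47) = 0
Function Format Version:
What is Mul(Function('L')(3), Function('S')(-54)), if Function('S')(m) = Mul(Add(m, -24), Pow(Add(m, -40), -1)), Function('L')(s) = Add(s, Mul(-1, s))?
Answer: 0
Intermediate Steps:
Function('L')(s) = 0
Function('S')(m) = Mul(Pow(Add(-40, m), -1), Add(-24, m)) (Function('S')(m) = Mul(Add(-24, m), Pow(Add(-40, m), -1)) = Mul(Pow(Add(-40, m), -1), Add(-24, m)))
Mul(Function('L')(3), Function('S')(-54)) = Mul(0, Mul(Pow(Add(-40, -54), -1), Add(-24, -54))) = Mul(0, Mul(Pow(-94, -1), -78)) = Mul(0, Mul(Rational(-1, 94), -78)) = Mul(0, Rational(39, 47)) = 0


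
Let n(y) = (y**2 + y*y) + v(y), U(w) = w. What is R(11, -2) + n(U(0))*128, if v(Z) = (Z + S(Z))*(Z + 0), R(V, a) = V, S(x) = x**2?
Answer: 11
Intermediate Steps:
v(Z) = Z*(Z + Z**2) (v(Z) = (Z + Z**2)*(Z + 0) = (Z + Z**2)*Z = Z*(Z + Z**2))
n(y) = 2*y**2 + y**2*(1 + y) (n(y) = (y**2 + y*y) + y**2*(1 + y) = (y**2 + y**2) + y**2*(1 + y) = 2*y**2 + y**2*(1 + y))
R(11, -2) + n(U(0))*128 = 11 + (0**2*(3 + 0))*128 = 11 + (0*3)*128 = 11 + 0*128 = 11 + 0 = 11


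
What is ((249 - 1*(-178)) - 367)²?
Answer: 3600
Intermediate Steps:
((249 - 1*(-178)) - 367)² = ((249 + 178) - 367)² = (427 - 367)² = 60² = 3600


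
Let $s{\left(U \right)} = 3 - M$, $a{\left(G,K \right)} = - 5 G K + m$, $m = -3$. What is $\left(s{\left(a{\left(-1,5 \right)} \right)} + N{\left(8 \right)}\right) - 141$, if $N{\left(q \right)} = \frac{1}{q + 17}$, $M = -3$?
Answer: $- \frac{3374}{25} \approx -134.96$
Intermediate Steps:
$a{\left(G,K \right)} = -3 - 5 G K$ ($a{\left(G,K \right)} = - 5 G K - 3 = -3 - 5 G K$)
$s{\left(U \right)} = 6$ ($s{\left(U \right)} = 3 - -3 = 3 + 3 = 6$)
$N{\left(q \right)} = \frac{1}{17 + q}$
$\left(s{\left(a{\left(-1,5 \right)} \right)} + N{\left(8 \right)}\right) - 141 = \left(6 + \frac{1}{17 + 8}\right) - 141 = \left(6 + \frac{1}{25}\right) - 141 = \frac{151}{25} - 141 = - \frac{3374}{25}$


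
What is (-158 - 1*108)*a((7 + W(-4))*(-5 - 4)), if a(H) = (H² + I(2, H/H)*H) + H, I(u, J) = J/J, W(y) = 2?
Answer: -1702134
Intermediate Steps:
I(u, J) = 1
a(H) = H² + 2*H (a(H) = (H² + 1*H) + H = (H² + H) + H = (H + H²) + H = H² + 2*H)
(-158 - 1*108)*a((7 + W(-4))*(-5 - 4)) = (-158 - 1*108)*(((7 + 2)*(-5 - 4))*(2 + (7 + 2)*(-5 - 4))) = (-158 - 108)*((9*(-9))*(2 + 9*(-9))) = -(-21546)*(2 - 81) = -(-21546)*(-79) = -266*6399 = -1702134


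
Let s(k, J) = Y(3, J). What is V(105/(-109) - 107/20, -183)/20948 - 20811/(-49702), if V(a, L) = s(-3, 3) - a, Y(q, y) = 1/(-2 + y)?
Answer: 475580422013/1134861670640 ≈ 0.41906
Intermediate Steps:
s(k, J) = 1/(-2 + J)
V(a, L) = 1 - a (V(a, L) = 1/(-2 + 3) - a = 1/1 - a = 1 - a)
V(105/(-109) - 107/20, -183)/20948 - 20811/(-49702) = (1 - (105/(-109) - 107/20))/20948 - 20811/(-49702) = (1 - (105*(-1/109) - 107*1/20))*(1/20948) - 20811*(-1/49702) = (1 - (-105/109 - 107/20))*(1/20948) + 20811/49702 = (1 - 1*(-13763/2180))*(1/20948) + 20811/49702 = (1 + 13763/2180)*(1/20948) + 20811/49702 = (15943/2180)*(1/20948) + 20811/49702 = 15943/45666640 + 20811/49702 = 475580422013/1134861670640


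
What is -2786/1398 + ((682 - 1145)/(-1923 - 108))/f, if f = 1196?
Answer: -1127793077/565974708 ≈ -1.9927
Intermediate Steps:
-2786/1398 + ((682 - 1145)/(-1923 - 108))/f = -2786/1398 + ((682 - 1145)/(-1923 - 108))/1196 = -2786*1/1398 - 463/(-2031)*(1/1196) = -1393/699 - 463*(-1/2031)*(1/1196) = -1393/699 + (463/2031)*(1/1196) = -1393/699 + 463/2429076 = -1127793077/565974708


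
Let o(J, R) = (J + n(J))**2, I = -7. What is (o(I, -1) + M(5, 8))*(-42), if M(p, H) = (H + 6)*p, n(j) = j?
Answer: -11172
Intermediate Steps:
M(p, H) = p*(6 + H) (M(p, H) = (6 + H)*p = p*(6 + H))
o(J, R) = 4*J**2 (o(J, R) = (J + J)**2 = (2*J)**2 = 4*J**2)
(o(I, -1) + M(5, 8))*(-42) = (4*(-7)**2 + 5*(6 + 8))*(-42) = (4*49 + 5*14)*(-42) = (196 + 70)*(-42) = 266*(-42) = -11172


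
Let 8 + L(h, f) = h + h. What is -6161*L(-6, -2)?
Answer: 123220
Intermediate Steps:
L(h, f) = -8 + 2*h (L(h, f) = -8 + (h + h) = -8 + 2*h)
-6161*L(-6, -2) = -6161*(-8 + 2*(-6)) = -6161*(-8 - 12) = -6161*(-20) = 123220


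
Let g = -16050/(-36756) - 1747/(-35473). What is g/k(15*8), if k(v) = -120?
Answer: -105592397/26076911760 ≈ -0.0040493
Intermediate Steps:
g = 105592397/217307598 (g = -16050*(-1/36756) - 1747*(-1/35473) = 2675/6126 + 1747/35473 = 105592397/217307598 ≈ 0.48591)
g/k(15*8) = (105592397/217307598)/(-120) = (105592397/217307598)*(-1/120) = -105592397/26076911760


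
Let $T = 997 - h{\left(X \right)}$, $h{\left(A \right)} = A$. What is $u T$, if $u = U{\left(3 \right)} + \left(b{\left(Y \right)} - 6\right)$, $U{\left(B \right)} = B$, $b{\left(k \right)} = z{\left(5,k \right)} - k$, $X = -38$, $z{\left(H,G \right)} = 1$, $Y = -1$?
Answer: $-1035$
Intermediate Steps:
$b{\left(k \right)} = 1 - k$
$u = -1$ ($u = 3 + \left(\left(1 - -1\right) - 6\right) = 3 + \left(\left(1 + 1\right) - 6\right) = 3 + \left(2 - 6\right) = 3 - 4 = -1$)
$T = 1035$ ($T = 997 - -38 = 997 + 38 = 1035$)
$u T = \left(-1\right) 1035 = -1035$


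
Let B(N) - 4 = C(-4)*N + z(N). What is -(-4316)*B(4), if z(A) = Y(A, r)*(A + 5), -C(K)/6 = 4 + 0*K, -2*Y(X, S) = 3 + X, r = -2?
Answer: -533026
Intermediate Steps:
Y(X, S) = -3/2 - X/2 (Y(X, S) = -(3 + X)/2 = -3/2 - X/2)
C(K) = -24 (C(K) = -6*(4 + 0*K) = -6*(4 + 0) = -6*4 = -24)
z(A) = (5 + A)*(-3/2 - A/2) (z(A) = (-3/2 - A/2)*(A + 5) = (-3/2 - A/2)*(5 + A) = (5 + A)*(-3/2 - A/2))
B(N) = 4 - 24*N - (3 + N)*(5 + N)/2 (B(N) = 4 + (-24*N - (3 + N)*(5 + N)/2) = 4 - 24*N - (3 + N)*(5 + N)/2)
-(-4316)*B(4) = -(-4316)*(-7/2 - 28*4 - ½*4²) = -(-4316)*(-7/2 - 112 - ½*16) = -(-4316)*(-7/2 - 112 - 8) = -(-4316)*(-247)/2 = -332*3211/2 = -533026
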